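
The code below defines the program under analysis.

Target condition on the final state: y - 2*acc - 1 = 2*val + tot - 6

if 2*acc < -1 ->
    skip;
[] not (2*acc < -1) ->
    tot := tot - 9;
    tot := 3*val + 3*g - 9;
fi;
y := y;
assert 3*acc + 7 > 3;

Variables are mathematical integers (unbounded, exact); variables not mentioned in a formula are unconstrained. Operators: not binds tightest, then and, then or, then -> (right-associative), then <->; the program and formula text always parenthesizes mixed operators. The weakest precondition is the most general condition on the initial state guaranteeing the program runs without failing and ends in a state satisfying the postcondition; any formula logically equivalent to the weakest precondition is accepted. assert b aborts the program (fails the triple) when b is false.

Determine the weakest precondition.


Working backward. After the program, the postcondition y - 2*acc - 1 = 2*val + tot - 6 must hold; in canonical form it is y = 2*acc + tot + 2*val - 5.
Before assert 3*acc + 7 > 3: 3*acc > -4 and y = 2*acc + tot + 2*val - 5
Before y := y: 3*acc > -4 and y = 2*acc + tot + 2*val - 5
Then branch requires 3*acc > -4 and y = 2*acc + tot + 2*val - 5; else branch requires 3*acc > -4 and y = 2*acc + 3*g + 5*val - 14.
Before the if: (2*acc < -1 -> (3*acc > -4 and y = 2*acc + tot + 2*val - 5)) and ((not (2*acc < -1)) -> (3*acc > -4 and y = 2*acc + 3*g + 5*val - 14))
Answer: WP = (2*acc < -1 -> (3*acc > -4 and y = 2*acc + tot + 2*val - 5)) and ((not (2*acc < -1)) -> (3*acc > -4 and y = 2*acc + 3*g + 5*val - 14))


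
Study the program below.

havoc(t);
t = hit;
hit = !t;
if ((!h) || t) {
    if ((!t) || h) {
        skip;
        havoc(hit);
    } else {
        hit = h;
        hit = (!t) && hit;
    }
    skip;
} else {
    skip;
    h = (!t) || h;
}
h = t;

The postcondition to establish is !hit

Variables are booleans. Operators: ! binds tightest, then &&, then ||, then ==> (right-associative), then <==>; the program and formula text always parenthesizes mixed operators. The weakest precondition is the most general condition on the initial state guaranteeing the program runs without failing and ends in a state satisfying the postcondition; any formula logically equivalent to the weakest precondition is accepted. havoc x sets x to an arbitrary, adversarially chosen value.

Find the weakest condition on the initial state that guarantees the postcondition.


Working backward. After the program, !hit must hold.
Before h := t: !hit
Then branch requires (!((!t) || h)) && ((!((!t) || h)) ==> (!((!t) && h))); else branch requires !hit.
Before the if: (((!h) || t) ==> ((!((!t) || h)) && ((!((!t) || h)) ==> (!((!t) && h))))) && ((!((!h) || t)) ==> (!hit))
Before hit := !t: (((!h) || t) ==> ((!((!t) || h)) && ((!((!t) || h)) ==> (!((!t) && h))))) && ((!((!h) || t)) ==> t)
Before t := hit: (((!h) || hit) ==> ((!((!hit) || h)) && ((!((!hit) || h)) ==> (!((!hit) && h))))) && ((!((!h) || hit)) ==> hit)
Before havoc t: (((!h) || hit) ==> ((!((!hit) || h)) && ((!((!hit) || h)) ==> (!((!hit) && h))))) && ((!((!h) || hit)) ==> hit)
Answer: WP = (((!h) || hit) ==> ((!((!hit) || h)) && ((!((!hit) || h)) ==> (!((!hit) && h))))) && ((!((!h) || hit)) ==> hit)


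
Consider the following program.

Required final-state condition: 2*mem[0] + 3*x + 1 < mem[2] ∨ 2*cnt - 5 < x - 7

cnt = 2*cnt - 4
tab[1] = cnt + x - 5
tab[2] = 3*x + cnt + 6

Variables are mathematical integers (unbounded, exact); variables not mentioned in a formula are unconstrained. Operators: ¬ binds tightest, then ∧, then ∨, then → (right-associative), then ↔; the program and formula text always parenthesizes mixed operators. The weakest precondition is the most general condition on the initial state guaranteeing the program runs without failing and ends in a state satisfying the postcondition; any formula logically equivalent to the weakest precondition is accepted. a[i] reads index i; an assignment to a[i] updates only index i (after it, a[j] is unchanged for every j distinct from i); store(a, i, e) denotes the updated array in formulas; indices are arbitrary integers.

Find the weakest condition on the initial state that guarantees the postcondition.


Working backward. After the program, the postcondition 2*mem[0] + 3*x + 1 < mem[2] ∨ 2*cnt - 5 < x - 7 must hold; in canonical form it is 2*mem[0] + 3*x < mem[2] - 1 ∨ 2*cnt < x - 2.
Before tab[2] := 3*x + cnt + 6: 2*mem[0] + 3*x < mem[2] - 1 ∨ 2*cnt < x - 2
Before tab[1] := cnt + x - 5: 2*mem[0] + 3*x < mem[2] - 1 ∨ 2*cnt < x - 2
Before cnt := 2*cnt - 4: 2*mem[0] + 3*x < mem[2] - 1 ∨ 4*cnt < x + 6
Answer: WP = 2*mem[0] + 3*x < mem[2] - 1 ∨ 4*cnt < x + 6


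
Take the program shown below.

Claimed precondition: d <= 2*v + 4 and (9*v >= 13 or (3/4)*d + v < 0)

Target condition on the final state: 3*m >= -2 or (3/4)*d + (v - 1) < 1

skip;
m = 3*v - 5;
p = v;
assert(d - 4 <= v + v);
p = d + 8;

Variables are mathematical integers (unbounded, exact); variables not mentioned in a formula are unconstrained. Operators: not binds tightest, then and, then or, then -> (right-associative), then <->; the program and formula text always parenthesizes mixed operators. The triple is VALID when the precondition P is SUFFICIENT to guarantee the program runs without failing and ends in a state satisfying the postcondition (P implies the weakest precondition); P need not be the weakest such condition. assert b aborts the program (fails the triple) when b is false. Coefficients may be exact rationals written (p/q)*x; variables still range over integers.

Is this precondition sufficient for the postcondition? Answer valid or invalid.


Working backward. After the program, the postcondition 3*m >= -2 or (3/4)*d + (v - 1) < 1 must hold; in canonical form it is 3*m >= -2 or (3/4)*d + v < 2.
Before p := d + 8: 3*m >= -2 or (3/4)*d + v < 2
Before assert d - 4 <= v + v: d <= 2*v + 4 and (3*m >= -2 or (3/4)*d + v < 2)
Before p := v: d <= 2*v + 4 and (3*m >= -2 or (3/4)*d + v < 2)
Before m := 3*v - 5: d <= 2*v + 4 and (9*v >= 13 or (3/4)*d + v < 2)
Before skip: d <= 2*v + 4 and (9*v >= 13 or (3/4)*d + v < 2)
The weakest precondition is d <= 2*v + 4 and (9*v >= 13 or (3/4)*d + v < 2).
Check whether d <= 2*v + 4 and (9*v >= 13 or (3/4)*d + v < 0) implies it.
Every state satisfying the precondition satisfies the weakest precondition: the implication holds.
Answer: valid


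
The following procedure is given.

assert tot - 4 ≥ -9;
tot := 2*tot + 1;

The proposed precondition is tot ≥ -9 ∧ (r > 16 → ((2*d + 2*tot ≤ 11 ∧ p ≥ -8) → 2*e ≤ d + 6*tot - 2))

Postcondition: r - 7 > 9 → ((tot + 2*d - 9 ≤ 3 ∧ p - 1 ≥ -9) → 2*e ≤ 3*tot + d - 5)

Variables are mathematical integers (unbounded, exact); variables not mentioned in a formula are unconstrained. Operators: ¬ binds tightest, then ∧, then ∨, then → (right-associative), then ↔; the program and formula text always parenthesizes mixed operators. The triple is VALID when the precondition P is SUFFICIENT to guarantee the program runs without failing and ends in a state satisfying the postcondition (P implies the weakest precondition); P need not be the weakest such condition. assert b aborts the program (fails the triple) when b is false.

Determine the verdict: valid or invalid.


Working backward. After the program, the postcondition r - 7 > 9 → ((tot + 2*d - 9 ≤ 3 ∧ p - 1 ≥ -9) → 2*e ≤ 3*tot + d - 5) must hold; in canonical form it is r > 16 → ((2*d + tot ≤ 12 ∧ p ≥ -8) → 2*e ≤ d + 3*tot - 5).
Before tot := 2*tot + 1: r > 16 → ((2*d + 2*tot ≤ 11 ∧ p ≥ -8) → 2*e ≤ d + 6*tot - 2)
Before assert tot - 4 ≥ -9: tot ≥ -5 ∧ (r > 16 → ((2*d + 2*tot ≤ 11 ∧ p ≥ -8) → 2*e ≤ d + 6*tot - 2))
The weakest precondition is tot ≥ -5 ∧ (r > 16 → ((2*d + 2*tot ≤ 11 ∧ p ≥ -8) → 2*e ≤ d + 6*tot - 2)).
Check whether tot ≥ -9 ∧ (r > 16 → ((2*d + 2*tot ≤ 11 ∧ p ≥ -8) → 2*e ≤ d + 6*tot - 2)) implies it.
Countermodel: at the initial state d = 12, e = 0, p = -8, r = 17, tot = -6, the precondition holds but the weakest precondition fails.
Answer: invalid


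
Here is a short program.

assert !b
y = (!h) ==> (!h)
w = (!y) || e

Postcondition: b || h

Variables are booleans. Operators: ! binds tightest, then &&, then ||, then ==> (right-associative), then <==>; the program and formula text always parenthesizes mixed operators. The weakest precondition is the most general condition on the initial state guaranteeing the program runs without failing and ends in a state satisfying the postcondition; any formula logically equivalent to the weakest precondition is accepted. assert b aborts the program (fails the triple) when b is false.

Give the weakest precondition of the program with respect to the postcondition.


Working backward. After the program, b || h must hold.
Before w := (!y) || e: b || h
Before y := (!h) ==> (!h): b || h
Before assert !b: (!b) && (b || h)
Answer: WP = (!b) && (b || h)


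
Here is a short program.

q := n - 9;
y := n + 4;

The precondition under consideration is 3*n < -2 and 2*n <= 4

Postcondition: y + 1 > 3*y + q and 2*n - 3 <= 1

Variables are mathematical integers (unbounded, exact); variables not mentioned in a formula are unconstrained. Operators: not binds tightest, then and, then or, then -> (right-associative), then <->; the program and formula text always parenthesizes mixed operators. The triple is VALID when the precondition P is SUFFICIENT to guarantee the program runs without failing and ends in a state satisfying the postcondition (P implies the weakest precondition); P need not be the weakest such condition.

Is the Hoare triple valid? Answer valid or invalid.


Working backward. After the program, the postcondition y + 1 > 3*y + q and 2*n - 3 <= 1 must hold; in canonical form it is q + 2*y < 1 and 2*n <= 4.
Before y := n + 4: 2*n + q < -7 and 2*n <= 4
Before q := n - 9: 3*n < 2 and 2*n <= 4
The weakest precondition is 3*n < 2 and 2*n <= 4.
Check whether 3*n < -2 and 2*n <= 4 implies it.
Every state satisfying the precondition satisfies the weakest precondition: the implication holds.
Answer: valid


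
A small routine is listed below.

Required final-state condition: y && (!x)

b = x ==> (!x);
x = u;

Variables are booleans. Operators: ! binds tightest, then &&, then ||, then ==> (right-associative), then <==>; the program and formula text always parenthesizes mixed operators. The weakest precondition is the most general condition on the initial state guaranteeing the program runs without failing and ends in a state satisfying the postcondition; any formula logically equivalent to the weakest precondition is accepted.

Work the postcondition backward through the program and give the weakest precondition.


Working backward. After the program, y && (!x) must hold.
Before x := u: y && (!u)
Before b := x ==> (!x): y && (!u)
Answer: WP = y && (!u)


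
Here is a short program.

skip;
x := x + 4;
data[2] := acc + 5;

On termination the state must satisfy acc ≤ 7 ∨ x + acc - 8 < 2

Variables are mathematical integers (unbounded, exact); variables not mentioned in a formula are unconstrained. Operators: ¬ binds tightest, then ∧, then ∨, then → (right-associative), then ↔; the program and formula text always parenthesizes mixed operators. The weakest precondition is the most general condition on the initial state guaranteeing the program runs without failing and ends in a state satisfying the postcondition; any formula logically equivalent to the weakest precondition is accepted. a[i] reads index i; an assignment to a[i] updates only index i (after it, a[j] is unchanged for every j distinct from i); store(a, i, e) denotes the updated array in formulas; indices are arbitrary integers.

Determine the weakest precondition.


Working backward. After the program, the postcondition acc ≤ 7 ∨ x + acc - 8 < 2 must hold; in canonical form it is acc ≤ 7 ∨ acc + x < 10.
Before data[2] := acc + 5: acc ≤ 7 ∨ acc + x < 10
Before x := x + 4: acc ≤ 7 ∨ acc + x < 6
Before skip: acc ≤ 7 ∨ acc + x < 6
Answer: WP = acc ≤ 7 ∨ acc + x < 6


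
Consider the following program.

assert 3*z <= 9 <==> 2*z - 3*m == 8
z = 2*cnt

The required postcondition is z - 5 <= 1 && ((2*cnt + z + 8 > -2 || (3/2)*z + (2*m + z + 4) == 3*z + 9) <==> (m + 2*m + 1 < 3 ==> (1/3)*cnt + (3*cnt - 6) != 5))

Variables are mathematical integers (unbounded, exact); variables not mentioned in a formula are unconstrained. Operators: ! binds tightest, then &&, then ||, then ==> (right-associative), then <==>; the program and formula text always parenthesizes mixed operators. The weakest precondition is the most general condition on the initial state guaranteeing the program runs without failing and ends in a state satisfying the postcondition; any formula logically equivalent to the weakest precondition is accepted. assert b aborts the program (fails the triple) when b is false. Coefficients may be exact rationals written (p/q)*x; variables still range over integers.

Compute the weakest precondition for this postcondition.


Working backward. After the program, the postcondition z - 5 <= 1 && ((2*cnt + z + 8 > -2 || (3/2)*z + (2*m + z + 4) == 3*z + 9) <==> (m + 2*m + 1 < 3 ==> (1/3)*cnt + (3*cnt - 6) != 5)) must hold; in canonical form it is z <= 6 && ((2*cnt + z > -10 || 2*m == (1/2)*z + 5) <==> (3*m < 2 ==> (10/3)*cnt != 11)).
Before z := 2*cnt: 2*cnt <= 6 && ((4*cnt > -10 || 2*m == cnt + 5) <==> (3*m < 2 ==> (10/3)*cnt != 11))
Before assert 3*z <= 9 <==> 2*z - 3*m == 8: (3*z <= 9 <==> 2*z == 3*m + 8) && 2*cnt <= 6 && ((4*cnt > -10 || 2*m == cnt + 5) <==> (3*m < 2 ==> (10/3)*cnt != 11))
Answer: WP = (3*z <= 9 <==> 2*z == 3*m + 8) && 2*cnt <= 6 && ((4*cnt > -10 || 2*m == cnt + 5) <==> (3*m < 2 ==> (10/3)*cnt != 11))


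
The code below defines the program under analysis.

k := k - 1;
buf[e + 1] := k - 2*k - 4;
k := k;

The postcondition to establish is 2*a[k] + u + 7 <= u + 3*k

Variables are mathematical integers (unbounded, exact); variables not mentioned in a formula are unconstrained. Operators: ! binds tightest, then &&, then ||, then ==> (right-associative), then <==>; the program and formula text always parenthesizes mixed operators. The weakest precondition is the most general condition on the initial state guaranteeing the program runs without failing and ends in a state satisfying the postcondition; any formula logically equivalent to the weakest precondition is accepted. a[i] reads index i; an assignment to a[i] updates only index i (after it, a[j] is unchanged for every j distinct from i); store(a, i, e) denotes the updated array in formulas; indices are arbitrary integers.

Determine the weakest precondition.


Working backward. After the program, the postcondition 2*a[k] + u + 7 <= u + 3*k must hold; in canonical form it is 2*a[k] <= 3*k - 7.
Before k := k: 2*a[k] <= 3*k - 7
Before buf[e + 1] := k - 2*k - 4: 2*a[k] <= 3*k - 7
Before k := k - 1: 2*a[k - 1] <= 3*k - 10
Answer: WP = 2*a[k - 1] <= 3*k - 10


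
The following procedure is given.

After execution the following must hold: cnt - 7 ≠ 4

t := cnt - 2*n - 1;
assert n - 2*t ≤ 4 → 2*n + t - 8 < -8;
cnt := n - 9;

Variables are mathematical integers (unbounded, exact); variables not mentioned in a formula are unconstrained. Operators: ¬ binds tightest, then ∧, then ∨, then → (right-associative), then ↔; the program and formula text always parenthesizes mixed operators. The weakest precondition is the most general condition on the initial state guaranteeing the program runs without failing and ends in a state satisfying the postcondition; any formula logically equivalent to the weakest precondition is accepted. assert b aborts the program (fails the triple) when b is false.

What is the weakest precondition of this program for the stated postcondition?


Working backward. After the program, the postcondition cnt - 7 ≠ 4 must hold; in canonical form it is cnt ≠ 11.
Before cnt := n - 9: n ≠ 20
Before assert n - 2*t ≤ 4 → 2*n + t - 8 < -8: (n ≤ 2*t + 4 → 2*n + t < 0) ∧ n ≠ 20
Before t := cnt - 2*n - 1: (5*n ≤ 2*cnt + 2 → cnt < 1) ∧ n ≠ 20
Answer: WP = (5*n ≤ 2*cnt + 2 → cnt < 1) ∧ n ≠ 20


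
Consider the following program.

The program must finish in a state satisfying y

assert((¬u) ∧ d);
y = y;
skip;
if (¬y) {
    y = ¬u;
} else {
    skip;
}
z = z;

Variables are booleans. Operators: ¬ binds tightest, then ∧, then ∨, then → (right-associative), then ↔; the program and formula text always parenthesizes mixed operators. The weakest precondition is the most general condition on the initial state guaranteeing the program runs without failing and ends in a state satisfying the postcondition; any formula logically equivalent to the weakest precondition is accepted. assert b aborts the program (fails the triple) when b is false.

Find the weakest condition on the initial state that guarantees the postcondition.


Working backward. After the program, y must hold.
Before z := z: y
Then branch requires ¬u; else branch requires y.
Before the if: (¬y) → (¬u)
Before skip: (¬y) → (¬u)
Before y := y: (¬y) → (¬u)
Before assert (¬u) ∧ d: (¬u) ∧ d ∧ ((¬y) → (¬u))
Answer: WP = (¬u) ∧ d ∧ ((¬y) → (¬u))


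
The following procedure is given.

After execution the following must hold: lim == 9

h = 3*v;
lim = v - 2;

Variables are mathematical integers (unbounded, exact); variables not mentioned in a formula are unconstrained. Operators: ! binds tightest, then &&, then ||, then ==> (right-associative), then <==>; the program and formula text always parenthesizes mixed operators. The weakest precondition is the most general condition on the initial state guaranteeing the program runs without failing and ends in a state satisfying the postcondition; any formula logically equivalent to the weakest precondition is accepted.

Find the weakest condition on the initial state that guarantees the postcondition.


Working backward. After the program, lim == 9 must hold.
Before lim := v - 2: v == 11
Before h := 3*v: v == 11
Answer: WP = v == 11


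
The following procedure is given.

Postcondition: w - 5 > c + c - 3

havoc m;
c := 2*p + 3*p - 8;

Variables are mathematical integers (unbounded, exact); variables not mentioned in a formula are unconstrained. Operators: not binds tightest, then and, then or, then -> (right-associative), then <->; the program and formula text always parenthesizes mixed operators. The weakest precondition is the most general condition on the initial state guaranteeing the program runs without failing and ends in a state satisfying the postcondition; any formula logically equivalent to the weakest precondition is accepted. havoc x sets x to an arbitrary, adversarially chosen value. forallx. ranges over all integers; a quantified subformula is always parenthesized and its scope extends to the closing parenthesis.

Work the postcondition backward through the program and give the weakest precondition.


Working backward. After the program, the postcondition w - 5 > c + c - 3 must hold; in canonical form it is w > 2*c + 2.
Before c := 2*p + 3*p - 8: w > 10*p - 14
Before havoc m: w > 10*p - 14
Answer: WP = w > 10*p - 14


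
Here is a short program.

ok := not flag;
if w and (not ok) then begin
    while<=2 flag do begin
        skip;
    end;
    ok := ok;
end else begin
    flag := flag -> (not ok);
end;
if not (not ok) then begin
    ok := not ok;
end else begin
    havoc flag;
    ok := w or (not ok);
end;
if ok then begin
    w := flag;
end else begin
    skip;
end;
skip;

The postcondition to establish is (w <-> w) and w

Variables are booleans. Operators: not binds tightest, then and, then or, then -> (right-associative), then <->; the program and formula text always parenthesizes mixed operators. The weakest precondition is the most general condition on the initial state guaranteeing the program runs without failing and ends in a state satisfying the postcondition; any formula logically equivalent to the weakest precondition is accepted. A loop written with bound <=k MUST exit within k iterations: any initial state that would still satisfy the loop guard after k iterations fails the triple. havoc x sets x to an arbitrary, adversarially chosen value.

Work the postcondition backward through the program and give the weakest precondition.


Working backward. After the program, the postcondition (w <-> w) and w must hold; in canonical form it is w.
Before skip: w
Then branch requires flag; else branch requires w.
Before the if: (ok -> flag) and ((not ok) -> w)
Then branch requires ((not ok) -> flag) and (ok -> w); else branch requires ((not (w or (not ok))) -> w) and (not (w or (not ok))).
Before the if: (ok -> (((not ok) -> flag) and (ok -> w))) and ((not ok) -> (((not (w or (not ok))) -> w) and (not (w or (not ok)))))
Then branch requires (flag -> ((flag -> ((not flag) and (ok -> (((not ok) -> flag) and (ok -> w))) and ((not ok) -> (((not (w or (not ok))) -> w) and (not (w or (not ok))))))) and ((not flag) -> ((ok -> (((not ok) -> flag) and (ok -> w))) and ((not ok) -> (((not (w or (not ok))) -> w) and (not (w or (not ok))))))))) and ((not flag) -> ((ok -> (((not ok) -> flag) and (ok -> w))) and ((not ok) -> (((not (w or (not ok))) -> w) and (not (w or (not ok))))))); else branch requires (ok -> (((not ok) -> (flag -> (not ok))) and (ok -> w))) and ((not ok) -> (((not (w or (not ok))) -> w) and (not (w or (not ok))))).
Before the if: ((w and (not ok)) -> ((flag -> ((flag -> ((not flag) and (ok -> (((not ok) -> flag) and (ok -> w))) and ((not ok) -> (((not (w or (not ok))) -> w) and (not (w or (not ok))))))) and ((not flag) -> ((ok -> (((not ok) -> flag) and (ok -> w))) and ((not ok) -> (((not (w or (not ok))) -> w) and (not (w or (not ok))))))))) and ((not flag) -> ((ok -> (((not ok) -> flag) and (ok -> w))) and ((not ok) -> (((not (w or (not ok))) -> w) and (not (w or (not ok))))))))) and ((not (w and (not ok))) -> ((ok -> (((not ok) -> (flag -> (not ok))) and (ok -> w))) and ((not ok) -> (((not (w or (not ok))) -> w) and (not (w or (not ok)))))))
Before ok := not flag: ((w and flag) -> ((flag -> ((flag -> ((not flag) and ((not flag) -> ((not flag) -> w)) and (flag -> (((not (w or flag)) -> w) and (not (w or flag)))))) and ((not flag) -> (((not flag) -> ((not flag) -> w)) and (flag -> (((not (w or flag)) -> w) and (not (w or flag)))))))) and ((not flag) -> (((not flag) -> ((not flag) -> w)) and (flag -> (((not (w or flag)) -> w) and (not (w or flag)))))))) and ((not (w and flag)) -> (((not flag) -> ((not flag) -> w)) and (flag -> (((not (w or flag)) -> w) and (not (w or flag))))))
Answer: WP = ((w and flag) -> ((flag -> ((flag -> ((not flag) and ((not flag) -> ((not flag) -> w)) and (flag -> (((not (w or flag)) -> w) and (not (w or flag)))))) and ((not flag) -> (((not flag) -> ((not flag) -> w)) and (flag -> (((not (w or flag)) -> w) and (not (w or flag)))))))) and ((not flag) -> (((not flag) -> ((not flag) -> w)) and (flag -> (((not (w or flag)) -> w) and (not (w or flag)))))))) and ((not (w and flag)) -> (((not flag) -> ((not flag) -> w)) and (flag -> (((not (w or flag)) -> w) and (not (w or flag))))))


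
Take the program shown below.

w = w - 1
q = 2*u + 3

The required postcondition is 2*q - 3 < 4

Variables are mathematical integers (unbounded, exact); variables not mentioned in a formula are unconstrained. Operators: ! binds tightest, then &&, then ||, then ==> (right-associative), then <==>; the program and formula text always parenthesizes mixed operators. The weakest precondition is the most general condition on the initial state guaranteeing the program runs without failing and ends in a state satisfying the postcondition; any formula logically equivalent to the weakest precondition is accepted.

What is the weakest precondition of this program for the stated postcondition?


Working backward. After the program, the postcondition 2*q - 3 < 4 must hold; in canonical form it is 2*q < 7.
Before q := 2*u + 3: 4*u < 1
Before w := w - 1: 4*u < 1
Answer: WP = 4*u < 1


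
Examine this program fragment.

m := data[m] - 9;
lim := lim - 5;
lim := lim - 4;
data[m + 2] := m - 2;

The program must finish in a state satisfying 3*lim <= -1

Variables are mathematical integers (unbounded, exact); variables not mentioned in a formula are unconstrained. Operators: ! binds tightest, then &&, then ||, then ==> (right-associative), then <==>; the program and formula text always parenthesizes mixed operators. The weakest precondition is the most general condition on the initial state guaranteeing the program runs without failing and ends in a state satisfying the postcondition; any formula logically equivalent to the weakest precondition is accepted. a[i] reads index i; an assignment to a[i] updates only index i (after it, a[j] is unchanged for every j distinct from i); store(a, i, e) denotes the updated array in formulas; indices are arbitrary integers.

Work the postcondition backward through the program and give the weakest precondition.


Working backward. After the program, 3*lim <= -1 must hold.
Before data[m + 2] := m - 2: 3*lim <= -1
Before lim := lim - 4: 3*lim <= 11
Before lim := lim - 5: 3*lim <= 26
Before m := data[m] - 9: 3*lim <= 26
Answer: WP = 3*lim <= 26


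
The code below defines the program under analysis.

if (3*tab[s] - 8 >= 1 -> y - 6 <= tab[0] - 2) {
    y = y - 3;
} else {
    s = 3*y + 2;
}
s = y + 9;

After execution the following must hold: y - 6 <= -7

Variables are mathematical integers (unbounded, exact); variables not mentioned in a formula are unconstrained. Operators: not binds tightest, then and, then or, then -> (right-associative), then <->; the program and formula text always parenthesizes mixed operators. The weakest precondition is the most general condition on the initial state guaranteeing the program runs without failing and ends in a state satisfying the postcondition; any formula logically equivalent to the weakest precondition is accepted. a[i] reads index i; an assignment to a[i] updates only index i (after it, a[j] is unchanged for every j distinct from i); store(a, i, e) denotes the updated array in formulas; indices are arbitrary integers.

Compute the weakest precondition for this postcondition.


Working backward. After the program, the postcondition y - 6 <= -7 must hold; in canonical form it is y <= -1.
Before s := y + 9: y <= -1
Then branch requires y <= 2; else branch requires y <= -1.
Before the if: ((3*tab[s] >= 9 -> y <= tab[0] + 4) -> y <= 2) and ((not (3*tab[s] >= 9 -> y <= tab[0] + 4)) -> y <= -1)
Answer: WP = ((3*tab[s] >= 9 -> y <= tab[0] + 4) -> y <= 2) and ((not (3*tab[s] >= 9 -> y <= tab[0] + 4)) -> y <= -1)


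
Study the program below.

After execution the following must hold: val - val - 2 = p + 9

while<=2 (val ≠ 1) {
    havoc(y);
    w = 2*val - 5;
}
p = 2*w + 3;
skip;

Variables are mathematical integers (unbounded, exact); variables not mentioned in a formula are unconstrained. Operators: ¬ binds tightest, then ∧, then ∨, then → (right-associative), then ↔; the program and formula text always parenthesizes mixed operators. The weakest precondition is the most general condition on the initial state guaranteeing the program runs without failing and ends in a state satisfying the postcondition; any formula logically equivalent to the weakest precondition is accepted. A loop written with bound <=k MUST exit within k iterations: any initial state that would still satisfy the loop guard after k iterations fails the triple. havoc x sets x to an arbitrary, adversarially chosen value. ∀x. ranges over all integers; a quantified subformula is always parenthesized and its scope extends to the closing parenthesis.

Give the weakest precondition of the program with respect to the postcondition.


Working backward. After the program, the postcondition val - val - 2 = p + 9 must hold; in canonical form it is p = -11.
Before skip: p = -11
Before p := 2*w + 3: 2*w = -14
Before the loop (bound <=2), unroll the exhaustion recursion (WP_0 = exit-now case; WP_j = one more guarded iteration, up to j = 2):
  WP_0: (¬(val ≠ 1)) ∧ 2*w = -14
  WP_1: (val ≠ 1 → ((¬(val ≠ 1)) ∧ 4*val = -4)) ∧ ((¬(val ≠ 1)) → 2*w = -14)
  WP_2: (val ≠ 1 → ((val ≠ 1 → ((¬(val ≠ 1)) ∧ 4*val = -4)) ∧ ((¬(val ≠ 1)) → 4*val = -4))) ∧ ((¬(val ≠ 1)) → 2*w = -14)
So before the loop: (val ≠ 1 → ((val ≠ 1 → ((¬(val ≠ 1)) ∧ 4*val = -4)) ∧ ((¬(val ≠ 1)) → 4*val = -4))) ∧ ((¬(val ≠ 1)) → 2*w = -14)
Answer: WP = (val ≠ 1 → ((val ≠ 1 → ((¬(val ≠ 1)) ∧ 4*val = -4)) ∧ ((¬(val ≠ 1)) → 4*val = -4))) ∧ ((¬(val ≠ 1)) → 2*w = -14)


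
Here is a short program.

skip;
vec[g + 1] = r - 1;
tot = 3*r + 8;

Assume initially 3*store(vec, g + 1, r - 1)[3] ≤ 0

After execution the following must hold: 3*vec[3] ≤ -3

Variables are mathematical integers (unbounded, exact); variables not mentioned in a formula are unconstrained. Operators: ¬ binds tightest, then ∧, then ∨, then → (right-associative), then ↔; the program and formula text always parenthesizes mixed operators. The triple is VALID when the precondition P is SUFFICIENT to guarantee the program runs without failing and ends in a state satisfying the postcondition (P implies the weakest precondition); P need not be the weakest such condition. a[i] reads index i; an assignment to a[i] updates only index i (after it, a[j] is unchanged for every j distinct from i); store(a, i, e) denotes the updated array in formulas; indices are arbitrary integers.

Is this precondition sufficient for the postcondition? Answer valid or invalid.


Working backward. After the program, 3*vec[3] ≤ -3 must hold.
Before tot := 3*r + 8: 3*vec[3] ≤ -3
Before vec[g + 1] := r - 1: 3*store(vec, g + 1, r - 1)[3] ≤ -3
Before skip: 3*store(vec, g + 1, r - 1)[3] ≤ -3
The weakest precondition is 3*store(vec, g + 1, r - 1)[3] ≤ -3.
Check whether 3*store(vec, g + 1, r - 1)[3] ≤ 0 implies it.
Countermodel: at the initial state g = -1, r = 1, vec = {[0] = 0, [3] = 0, elsewhere 0}, the precondition holds but the weakest precondition fails.
Answer: invalid


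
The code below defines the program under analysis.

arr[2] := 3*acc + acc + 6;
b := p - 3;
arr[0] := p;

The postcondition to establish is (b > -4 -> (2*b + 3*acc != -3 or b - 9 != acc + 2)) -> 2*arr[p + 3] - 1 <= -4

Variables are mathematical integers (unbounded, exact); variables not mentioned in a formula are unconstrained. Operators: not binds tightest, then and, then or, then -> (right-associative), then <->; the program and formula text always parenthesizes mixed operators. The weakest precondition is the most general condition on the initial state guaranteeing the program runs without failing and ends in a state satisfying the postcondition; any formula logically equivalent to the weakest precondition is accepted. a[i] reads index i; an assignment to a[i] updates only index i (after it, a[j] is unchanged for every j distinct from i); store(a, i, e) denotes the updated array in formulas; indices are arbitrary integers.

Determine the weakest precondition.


Working backward. After the program, the postcondition (b > -4 -> (2*b + 3*acc != -3 or b - 9 != acc + 2)) -> 2*arr[p + 3] - 1 <= -4 must hold; in canonical form it is (b > -4 -> (3*acc + 2*b != -3 or b != acc + 11)) -> 2*arr[p + 3] <= -3.
Before arr[0] := p: (b > -4 -> (3*acc + 2*b != -3 or b != acc + 11)) -> 2*store(arr, 0, p)[p + 3] <= -3
Before b := p - 3: (p > -1 -> (3*acc + 2*p != 3 or p != acc + 14)) -> 2*store(arr, 0, p)[p + 3] <= -3
Before arr[2] := 3*acc + acc + 6: (p > -1 -> (3*acc + 2*p != 3 or p != acc + 14)) -> 2*store(store(arr, 2, 4*acc + 6), 0, p)[p + 3] <= -3
Answer: WP = (p > -1 -> (3*acc + 2*p != 3 or p != acc + 14)) -> 2*store(store(arr, 2, 4*acc + 6), 0, p)[p + 3] <= -3


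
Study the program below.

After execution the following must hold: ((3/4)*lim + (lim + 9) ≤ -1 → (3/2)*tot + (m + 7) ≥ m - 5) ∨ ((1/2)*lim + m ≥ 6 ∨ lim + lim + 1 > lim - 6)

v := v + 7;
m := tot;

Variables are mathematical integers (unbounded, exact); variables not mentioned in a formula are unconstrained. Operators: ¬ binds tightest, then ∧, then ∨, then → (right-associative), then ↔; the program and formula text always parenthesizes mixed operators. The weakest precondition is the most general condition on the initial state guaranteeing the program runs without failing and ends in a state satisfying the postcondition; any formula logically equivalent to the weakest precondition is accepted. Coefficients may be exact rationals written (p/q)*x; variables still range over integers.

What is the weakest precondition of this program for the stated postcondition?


Working backward. After the program, the postcondition ((3/4)*lim + (lim + 9) ≤ -1 → (3/2)*tot + (m + 7) ≥ m - 5) ∨ ((1/2)*lim + m ≥ 6 ∨ lim + lim + 1 > lim - 6) must hold; in canonical form it is ((7/4)*lim ≤ -10 → (3/2)*tot ≥ -12) ∨ (1/2)*lim + m ≥ 6 ∨ lim > -7.
Before m := tot: ((7/4)*lim ≤ -10 → (3/2)*tot ≥ -12) ∨ (1/2)*lim + tot ≥ 6 ∨ lim > -7
Before v := v + 7: ((7/4)*lim ≤ -10 → (3/2)*tot ≥ -12) ∨ (1/2)*lim + tot ≥ 6 ∨ lim > -7
Answer: WP = ((7/4)*lim ≤ -10 → (3/2)*tot ≥ -12) ∨ (1/2)*lim + tot ≥ 6 ∨ lim > -7


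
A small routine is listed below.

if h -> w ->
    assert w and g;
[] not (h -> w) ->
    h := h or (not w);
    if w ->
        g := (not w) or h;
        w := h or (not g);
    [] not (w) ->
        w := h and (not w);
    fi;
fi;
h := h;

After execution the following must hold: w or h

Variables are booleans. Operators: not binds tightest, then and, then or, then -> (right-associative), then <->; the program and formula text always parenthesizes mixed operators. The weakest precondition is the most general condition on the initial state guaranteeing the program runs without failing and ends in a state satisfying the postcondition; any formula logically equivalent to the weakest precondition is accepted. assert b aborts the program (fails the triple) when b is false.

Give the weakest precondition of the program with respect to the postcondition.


Working backward. After the program, w or h must hold.
Before h := h: w or h
Then branch requires w and g and (w or h); else branch requires (w -> (h or (not w) or (not ((not w) or h)))) and ((not w) -> (((h or (not w)) and (not w)) or h or (not w))).
Before the if: ((h -> w) -> (w and g and (w or h))) and ((not (h -> w)) -> ((w -> (h or (not w) or (not ((not w) or h)))) and ((not w) -> (((h or (not w)) and (not w)) or h or (not w)))))
Answer: WP = ((h -> w) -> (w and g and (w or h))) and ((not (h -> w)) -> ((w -> (h or (not w) or (not ((not w) or h)))) and ((not w) -> (((h or (not w)) and (not w)) or h or (not w)))))


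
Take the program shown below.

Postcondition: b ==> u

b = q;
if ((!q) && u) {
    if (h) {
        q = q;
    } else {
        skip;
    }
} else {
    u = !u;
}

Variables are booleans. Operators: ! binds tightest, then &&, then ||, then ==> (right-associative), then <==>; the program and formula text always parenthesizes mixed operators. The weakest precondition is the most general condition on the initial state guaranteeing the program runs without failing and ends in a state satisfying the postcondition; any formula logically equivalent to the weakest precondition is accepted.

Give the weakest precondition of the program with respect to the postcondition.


Working backward. After the program, b ==> u must hold.
Then branch requires (h ==> (b ==> u)) && ((!h) ==> (b ==> u)); else branch requires b ==> (!u).
Before the if: (((!q) && u) ==> ((h ==> (b ==> u)) && ((!h) ==> (b ==> u)))) && ((!((!q) && u)) ==> (b ==> (!u)))
Before b := q: (((!q) && u) ==> ((h ==> (q ==> u)) && ((!h) ==> (q ==> u)))) && ((!((!q) && u)) ==> (q ==> (!u)))
Answer: WP = (((!q) && u) ==> ((h ==> (q ==> u)) && ((!h) ==> (q ==> u)))) && ((!((!q) && u)) ==> (q ==> (!u)))


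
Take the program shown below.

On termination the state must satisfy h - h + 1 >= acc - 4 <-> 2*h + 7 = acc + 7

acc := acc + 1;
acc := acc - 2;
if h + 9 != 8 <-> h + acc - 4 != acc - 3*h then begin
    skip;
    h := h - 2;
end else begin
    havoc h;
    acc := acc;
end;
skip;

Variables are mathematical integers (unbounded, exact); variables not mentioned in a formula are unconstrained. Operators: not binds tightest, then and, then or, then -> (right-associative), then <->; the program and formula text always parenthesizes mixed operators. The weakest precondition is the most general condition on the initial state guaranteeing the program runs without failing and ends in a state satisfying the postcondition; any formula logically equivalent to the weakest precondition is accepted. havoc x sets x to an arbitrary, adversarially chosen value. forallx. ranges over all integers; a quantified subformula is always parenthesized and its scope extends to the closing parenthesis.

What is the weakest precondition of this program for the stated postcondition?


Working backward. After the program, the postcondition h - h + 1 >= acc - 4 <-> 2*h + 7 = acc + 7 must hold; in canonical form it is acc <= 5 <-> 2*h = acc.
Before skip: acc <= 5 <-> 2*h = acc
Then branch requires acc <= 5 <-> 2*h = acc + 4; else branch requires forall h_1. (acc <= 5 <-> 2*h_1 = acc).
Before the if: ((h != -1 <-> 4*h != 4) -> (acc <= 5 <-> 2*h = acc + 4)) and ((not (h != -1 <-> 4*h != 4)) -> (forall h_1. (acc <= 5 <-> 2*h_1 = acc)))
Before acc := acc - 2: ((h != -1 <-> 4*h != 4) -> (acc <= 7 <-> 2*h = acc + 2)) and ((not (h != -1 <-> 4*h != 4)) -> (forall h_1. (acc <= 7 <-> 2*h_1 = acc - 2)))
Before acc := acc + 1: ((h != -1 <-> 4*h != 4) -> (acc <= 6 <-> 2*h = acc + 3)) and ((not (h != -1 <-> 4*h != 4)) -> (forall h_1. (acc <= 6 <-> 2*h_1 = acc - 1)))
Answer: WP = ((h != -1 <-> 4*h != 4) -> (acc <= 6 <-> 2*h = acc + 3)) and ((not (h != -1 <-> 4*h != 4)) -> (forall h_1. (acc <= 6 <-> 2*h_1 = acc - 1)))


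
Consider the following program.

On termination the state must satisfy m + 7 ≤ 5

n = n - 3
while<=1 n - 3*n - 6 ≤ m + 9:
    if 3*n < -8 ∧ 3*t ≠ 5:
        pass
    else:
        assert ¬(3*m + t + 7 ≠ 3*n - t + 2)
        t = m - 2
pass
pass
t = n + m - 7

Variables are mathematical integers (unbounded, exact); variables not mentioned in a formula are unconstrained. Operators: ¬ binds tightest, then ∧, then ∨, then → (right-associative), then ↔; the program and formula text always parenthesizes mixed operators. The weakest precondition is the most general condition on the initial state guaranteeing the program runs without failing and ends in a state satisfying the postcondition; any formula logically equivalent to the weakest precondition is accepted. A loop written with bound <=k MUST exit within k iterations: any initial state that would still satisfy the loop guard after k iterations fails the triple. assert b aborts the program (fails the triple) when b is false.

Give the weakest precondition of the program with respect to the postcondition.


Working backward. After the program, the postcondition m + 7 ≤ 5 must hold; in canonical form it is m ≤ -2.
Before t := n + m - 7: m ≤ -2
Before skip: m ≤ -2
Before skip: m ≤ -2
Before the loop (bound <=1), unroll the exhaustion recursion (WP_0 = exit-now case; WP_j = one more guarded iteration, up to j = 1):
  WP_0: (¬(m + 2*n ≥ -15)) ∧ m ≤ -2
  WP_1: (m + 2*n ≥ -15 → (((3*n < -8 ∧ 3*t ≠ 5) → ((¬(m + 2*n ≥ -15)) ∧ m ≤ -2)) ∧ ((¬(3*n < -8 ∧ 3*t ≠ 5)) → ((¬(3*m + 2*t ≠ 3*n - 5)) ∧ (¬(m + 2*n ≥ -15)) ∧ m ≤ -2)))) ∧ ((¬(m + 2*n ≥ -15)) → m ≤ -2)
So before the loop: (m + 2*n ≥ -15 → (((3*n < -8 ∧ 3*t ≠ 5) → ((¬(m + 2*n ≥ -15)) ∧ m ≤ -2)) ∧ ((¬(3*n < -8 ∧ 3*t ≠ 5)) → ((¬(3*m + 2*t ≠ 3*n - 5)) ∧ (¬(m + 2*n ≥ -15)) ∧ m ≤ -2)))) ∧ ((¬(m + 2*n ≥ -15)) → m ≤ -2)
Before n := n - 3: (m + 2*n ≥ -9 → (((3*n < 1 ∧ 3*t ≠ 5) → ((¬(m + 2*n ≥ -9)) ∧ m ≤ -2)) ∧ ((¬(3*n < 1 ∧ 3*t ≠ 5)) → ((¬(3*m + 2*t ≠ 3*n - 14)) ∧ (¬(m + 2*n ≥ -9)) ∧ m ≤ -2)))) ∧ ((¬(m + 2*n ≥ -9)) → m ≤ -2)
Answer: WP = (m + 2*n ≥ -9 → (((3*n < 1 ∧ 3*t ≠ 5) → ((¬(m + 2*n ≥ -9)) ∧ m ≤ -2)) ∧ ((¬(3*n < 1 ∧ 3*t ≠ 5)) → ((¬(3*m + 2*t ≠ 3*n - 14)) ∧ (¬(m + 2*n ≥ -9)) ∧ m ≤ -2)))) ∧ ((¬(m + 2*n ≥ -9)) → m ≤ -2)
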